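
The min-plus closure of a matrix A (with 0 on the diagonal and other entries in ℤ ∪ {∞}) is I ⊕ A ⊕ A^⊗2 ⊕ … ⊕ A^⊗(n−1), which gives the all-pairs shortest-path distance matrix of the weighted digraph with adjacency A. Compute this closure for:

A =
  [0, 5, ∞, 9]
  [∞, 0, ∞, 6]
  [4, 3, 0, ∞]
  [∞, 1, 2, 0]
Closure =
  [0, 5, 11, 9]
  [12, 0, 8, 6]
  [4, 3, 0, 9]
  [6, 1, 2, 0]

This is the Floyd-Warshall all-pairs shortest-path computation. For each intermediate vertex k = 0, 1, …, 3, update dist[i][j] ← min(dist[i][j], dist[i][k] + dist[k][j]). The final matrix gives, for each (i, j), the minimum total weight of any directed path from i to j (possibly empty when i = j).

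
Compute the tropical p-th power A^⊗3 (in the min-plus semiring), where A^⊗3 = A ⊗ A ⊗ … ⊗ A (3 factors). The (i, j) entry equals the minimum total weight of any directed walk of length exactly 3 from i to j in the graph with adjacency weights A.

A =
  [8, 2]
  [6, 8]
A^⊗3 =
  [16, 10]
  [14, 16]

Each entry (A^⊗3)_ij equals the minimum over all length-3 walks i = v_0 → v_1 → … → v_3 = j of Σ_t A[v_t][v_{t+1}]. For example, for (i, j) = (0, 1) we minimise over 4 possible intermediate vertex sequences; the minimum is 10, attained along the walk 0 → 1 → 0 → 1.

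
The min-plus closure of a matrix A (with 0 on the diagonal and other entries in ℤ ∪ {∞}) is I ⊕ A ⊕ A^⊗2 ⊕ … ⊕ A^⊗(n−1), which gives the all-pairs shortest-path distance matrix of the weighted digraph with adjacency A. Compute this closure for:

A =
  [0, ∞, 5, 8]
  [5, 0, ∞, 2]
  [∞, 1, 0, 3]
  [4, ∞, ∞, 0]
Closure =
  [0, 6, 5, 8]
  [5, 0, 10, 2]
  [6, 1, 0, 3]
  [4, 10, 9, 0]

This is the Floyd-Warshall all-pairs shortest-path computation. For each intermediate vertex k = 0, 1, …, 3, update dist[i][j] ← min(dist[i][j], dist[i][k] + dist[k][j]). The final matrix gives, for each (i, j), the minimum total weight of any directed path from i to j (possibly empty when i = j).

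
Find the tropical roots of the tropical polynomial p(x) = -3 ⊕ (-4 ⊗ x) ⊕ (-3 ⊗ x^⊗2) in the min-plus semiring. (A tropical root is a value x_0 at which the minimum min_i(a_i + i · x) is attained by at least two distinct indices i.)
Roots: {-1, 1}

Each tropical root is a break point of the lower envelope of the lines y = a_i + i · x (there are 3 lines, with slopes 0, 1, ..., 2). Only the lines that attain the minimum somewhere contribute to roots; other lines are dominated. Here the surviving (envelope) indices are i = 2, i = 1, i = 0.
Intersections between consecutive envelope lines give the roots: for adjacent envelope indices i < j the intersection is x = (a_i − a_j) / (j − i). Reading off the sorted break points: {-1, 1}.
Verification: at each break x_0, at least two indices attain the minimum of min_i(a_i + i · x_0).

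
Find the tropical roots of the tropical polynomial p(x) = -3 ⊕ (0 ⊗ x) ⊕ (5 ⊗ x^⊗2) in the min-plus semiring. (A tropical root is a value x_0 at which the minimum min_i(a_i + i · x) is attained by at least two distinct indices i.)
Roots: {-5, -3}

Each tropical root is a break point of the lower envelope of the lines y = a_i + i · x (there are 3 lines, with slopes 0, 1, ..., 2). Only the lines that attain the minimum somewhere contribute to roots; other lines are dominated. Here the surviving (envelope) indices are i = 2, i = 1, i = 0.
Intersections between consecutive envelope lines give the roots: for adjacent envelope indices i < j the intersection is x = (a_i − a_j) / (j − i). Reading off the sorted break points: {-5, -3}.
Verification: at each break x_0, at least two indices attain the minimum of min_i(a_i + i · x_0).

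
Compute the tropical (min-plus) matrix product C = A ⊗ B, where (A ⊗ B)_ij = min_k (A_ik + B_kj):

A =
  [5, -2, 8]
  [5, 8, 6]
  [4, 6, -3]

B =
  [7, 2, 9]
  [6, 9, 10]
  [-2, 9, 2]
A ⊗ B =
  [4, 7, 8]
  [4, 7, 8]
  [-5, 6, -1]

Apply the min-plus product entry-by-entry:
  C[0][0] = min over k of (A[0][0] + B[0][0] = 5 + 7 = 12, A[0][1] + B[1][0] = -2 + 6 = 4, A[0][2] + B[2][0] = 8 + -2 = 6) = 4 (attained at k = 1)
  C[0][1] = min over k of (A[0][0] + B[0][1] = 5 + 2 = 7, A[0][1] + B[1][1] = -2 + 9 = 7, A[0][2] + B[2][1] = 8 + 9 = 17) = 7 (attained at k = 0)
  C[0][2] = min over k of (A[0][0] + B[0][2] = 5 + 9 = 14, A[0][1] + B[1][2] = -2 + 10 = 8, A[0][2] + B[2][2] = 8 + 2 = 10) = 8 (attained at k = 1)
  C[1][0] = min over k of (A[1][0] + B[0][0] = 5 + 7 = 12, A[1][1] + B[1][0] = 8 + 6 = 14, A[1][2] + B[2][0] = 6 + -2 = 4) = 4 (attained at k = 2)
  C[1][1] = min over k of (A[1][0] + B[0][1] = 5 + 2 = 7, A[1][1] + B[1][1] = 8 + 9 = 17, A[1][2] + B[2][1] = 6 + 9 = 15) = 7 (attained at k = 0)
  C[1][2] = min over k of (A[1][0] + B[0][2] = 5 + 9 = 14, A[1][1] + B[1][2] = 8 + 10 = 18, A[1][2] + B[2][2] = 6 + 2 = 8) = 8 (attained at k = 2)
  C[2][0] = min over k of (A[2][0] + B[0][0] = 4 + 7 = 11, A[2][1] + B[1][0] = 6 + 6 = 12, A[2][2] + B[2][0] = -3 + -2 = -5) = -5 (attained at k = 2)
  C[2][1] = min over k of (A[2][0] + B[0][1] = 4 + 2 = 6, A[2][1] + B[1][1] = 6 + 9 = 15, A[2][2] + B[2][1] = -3 + 9 = 6) = 6 (attained at k = 0)
  C[2][2] = min over k of (A[2][0] + B[0][2] = 4 + 9 = 13, A[2][1] + B[1][2] = 6 + 10 = 16, A[2][2] + B[2][2] = -3 + 2 = -1) = -1 (attained at k = 2)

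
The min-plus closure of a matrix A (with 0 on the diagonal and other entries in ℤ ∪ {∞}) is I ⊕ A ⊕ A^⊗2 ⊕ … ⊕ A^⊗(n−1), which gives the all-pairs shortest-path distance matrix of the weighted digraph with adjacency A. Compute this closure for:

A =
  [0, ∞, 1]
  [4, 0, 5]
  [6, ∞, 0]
Closure =
  [0, ∞, 1]
  [4, 0, 5]
  [6, ∞, 0]

This is the Floyd-Warshall all-pairs shortest-path computation. For each intermediate vertex k = 0, 1, …, 2, update dist[i][j] ← min(dist[i][j], dist[i][k] + dist[k][j]). The final matrix gives, for each (i, j), the minimum total weight of any directed path from i to j (possibly empty when i = j).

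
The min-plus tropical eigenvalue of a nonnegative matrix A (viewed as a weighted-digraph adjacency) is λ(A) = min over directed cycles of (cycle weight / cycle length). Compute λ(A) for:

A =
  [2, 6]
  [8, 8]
λ(A) = 2

Enumerate directed cycles and compute their means (weight / length). Sample:
  cycle 0 → 0: weight = 2, length = 1, mean = 2/1 ≈ 2.000
  cycle 1 → 1: weight = 8, length = 1, mean = 8/1 ≈ 8.000
  cycle 0 → 1 → 0: weight = 14, length = 2, mean = 14/2 ≈ 7.000
  cycle 1 → 0 → 1: weight = 14, length = 2, mean = 14/2 ≈ 7.000
Minimum mean = 2.000, attained e.g. along the cycle 0 → 0 with weight 2 and length 1. So λ(A) = 2/1 = 2.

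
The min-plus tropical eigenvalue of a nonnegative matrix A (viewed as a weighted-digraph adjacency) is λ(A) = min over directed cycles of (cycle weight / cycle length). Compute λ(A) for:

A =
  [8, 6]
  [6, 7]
λ(A) = 6

Enumerate directed cycles and compute their means (weight / length). Sample:
  cycle 0 → 0: weight = 8, length = 1, mean = 8/1 ≈ 8.000
  cycle 1 → 1: weight = 7, length = 1, mean = 7/1 ≈ 7.000
  cycle 0 → 1 → 0: weight = 12, length = 2, mean = 12/2 ≈ 6.000
  cycle 1 → 0 → 1: weight = 12, length = 2, mean = 12/2 ≈ 6.000
Minimum mean = 6.000, attained e.g. along the cycle 0 → 1 → 0 with weight 12 and length 2. So λ(A) = 12/2 = 6.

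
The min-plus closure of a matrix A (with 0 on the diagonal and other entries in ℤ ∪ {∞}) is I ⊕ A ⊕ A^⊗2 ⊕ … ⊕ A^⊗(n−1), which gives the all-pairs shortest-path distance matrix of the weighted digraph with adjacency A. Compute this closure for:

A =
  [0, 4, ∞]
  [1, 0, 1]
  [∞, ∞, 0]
Closure =
  [0, 4, 5]
  [1, 0, 1]
  [∞, ∞, 0]

This is the Floyd-Warshall all-pairs shortest-path computation. For each intermediate vertex k = 0, 1, …, 2, update dist[i][j] ← min(dist[i][j], dist[i][k] + dist[k][j]). The final matrix gives, for each (i, j), the minimum total weight of any directed path from i to j (possibly empty when i = j).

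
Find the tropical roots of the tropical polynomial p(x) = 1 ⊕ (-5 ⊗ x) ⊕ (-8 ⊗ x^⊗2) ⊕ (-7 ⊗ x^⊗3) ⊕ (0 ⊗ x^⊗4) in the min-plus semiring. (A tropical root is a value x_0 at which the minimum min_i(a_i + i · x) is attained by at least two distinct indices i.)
Roots: {-7, -1, 3, 6}

Each tropical root is a break point of the lower envelope of the lines y = a_i + i · x (there are 5 lines, with slopes 0, 1, ..., 4). Only the lines that attain the minimum somewhere contribute to roots; other lines are dominated. Here the surviving (envelope) indices are i = 4, i = 3, i = 2, i = 1, i = 0.
Intersections between consecutive envelope lines give the roots: for adjacent envelope indices i < j the intersection is x = (a_i − a_j) / (j − i). Reading off the sorted break points: {-7, -1, 3, 6}.
Verification: at each break x_0, at least two indices attain the minimum of min_i(a_i + i · x_0).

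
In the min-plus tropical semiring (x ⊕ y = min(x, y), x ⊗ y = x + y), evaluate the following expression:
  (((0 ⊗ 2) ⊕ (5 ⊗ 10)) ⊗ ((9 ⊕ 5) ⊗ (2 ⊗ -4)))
(((0 ⊗ 2) ⊕ (5 ⊗ 10)) ⊗ ((9 ⊕ 5) ⊗ (2 ⊗ -4))) = 5

Expand innermost to outermost. Recall ⊕ takes the minimum of its arguments and ⊗ takes their sum. Working out the expression (((0 ⊗ 2) ⊕ (5 ⊗ 10)) ⊗ ((9 ⊕ 5) ⊗ (2 ⊗ -4))) gives 5.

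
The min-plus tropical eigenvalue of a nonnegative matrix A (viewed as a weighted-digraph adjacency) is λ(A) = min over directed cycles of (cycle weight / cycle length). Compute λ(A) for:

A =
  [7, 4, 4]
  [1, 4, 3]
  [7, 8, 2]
λ(A) = 2

Enumerate directed cycles and compute their means (weight / length). Sample:
  cycle 0 → 0: weight = 7, length = 1, mean = 7/1 ≈ 7.000
  cycle 1 → 1: weight = 4, length = 1, mean = 4/1 ≈ 4.000
  cycle 2 → 2: weight = 2, length = 1, mean = 2/1 ≈ 2.000
  cycle 0 → 1 → 0: weight = 5, length = 2, mean = 5/2 ≈ 2.500
  cycle 0 → 2 → 0: weight = 11, length = 2, mean = 11/2 ≈ 5.500
  cycle 1 → 0 → 1: weight = 5, length = 2, mean = 5/2 ≈ 2.500
Minimum mean = 2.000, attained e.g. along the cycle 2 → 2 with weight 2 and length 1. So λ(A) = 2/1 = 2.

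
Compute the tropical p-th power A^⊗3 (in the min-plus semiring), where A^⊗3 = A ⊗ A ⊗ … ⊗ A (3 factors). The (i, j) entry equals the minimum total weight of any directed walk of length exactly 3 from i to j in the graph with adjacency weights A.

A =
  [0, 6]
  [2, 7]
A^⊗3 =
  [0, 6]
  [2, 8]

Each entry (A^⊗3)_ij equals the minimum over all length-3 walks i = v_0 → v_1 → … → v_3 = j of Σ_t A[v_t][v_{t+1}]. For example, for (i, j) = (0, 1) we minimise over 4 possible intermediate vertex sequences; the minimum is 6, attained along the walk 0 → 0 → 0 → 1.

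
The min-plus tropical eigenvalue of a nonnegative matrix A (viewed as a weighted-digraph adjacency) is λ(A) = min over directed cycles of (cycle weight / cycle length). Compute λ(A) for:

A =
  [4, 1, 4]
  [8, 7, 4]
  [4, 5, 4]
λ(A) = 3

Enumerate directed cycles and compute their means (weight / length). Sample:
  cycle 0 → 0: weight = 4, length = 1, mean = 4/1 ≈ 4.000
  cycle 1 → 1: weight = 7, length = 1, mean = 7/1 ≈ 7.000
  cycle 2 → 2: weight = 4, length = 1, mean = 4/1 ≈ 4.000
  cycle 0 → 1 → 0: weight = 9, length = 2, mean = 9/2 ≈ 4.500
  cycle 0 → 2 → 0: weight = 8, length = 2, mean = 8/2 ≈ 4.000
  cycle 1 → 0 → 1: weight = 9, length = 2, mean = 9/2 ≈ 4.500
Minimum mean = 3.000, attained e.g. along the cycle 0 → 1 → 2 → 0 with weight 9 and length 3. So λ(A) = 9/3 = 3.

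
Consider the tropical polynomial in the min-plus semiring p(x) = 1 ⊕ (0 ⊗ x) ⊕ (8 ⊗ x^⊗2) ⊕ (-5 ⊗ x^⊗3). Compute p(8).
p(8) = 1

A tropical monomial a ⊗ x^⊗i evaluates to a + i · x. Evaluating each term at x = 8:
  Term 0 contributes 1 + 0 · 8 = 1
  Term 1 contributes 0 + 1 · 8 = 8
  Term 2 contributes 8 + 2 · 8 = 24
  Term 3 contributes -5 + 3 · 8 = 19
p(8) = ⊕ of these = min[1, 8, 24, 19] = 1.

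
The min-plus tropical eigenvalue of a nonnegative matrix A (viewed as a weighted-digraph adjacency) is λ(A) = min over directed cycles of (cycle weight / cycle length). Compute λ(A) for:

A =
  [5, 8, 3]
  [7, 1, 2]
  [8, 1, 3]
λ(A) = 1

Enumerate directed cycles and compute their means (weight / length). Sample:
  cycle 0 → 0: weight = 5, length = 1, mean = 5/1 ≈ 5.000
  cycle 1 → 1: weight = 1, length = 1, mean = 1/1 ≈ 1.000
  cycle 2 → 2: weight = 3, length = 1, mean = 3/1 ≈ 3.000
  cycle 0 → 1 → 0: weight = 15, length = 2, mean = 15/2 ≈ 7.500
  cycle 0 → 2 → 0: weight = 11, length = 2, mean = 11/2 ≈ 5.500
  cycle 1 → 0 → 1: weight = 15, length = 2, mean = 15/2 ≈ 7.500
Minimum mean = 1.000, attained e.g. along the cycle 1 → 1 with weight 1 and length 1. So λ(A) = 1/1 = 1.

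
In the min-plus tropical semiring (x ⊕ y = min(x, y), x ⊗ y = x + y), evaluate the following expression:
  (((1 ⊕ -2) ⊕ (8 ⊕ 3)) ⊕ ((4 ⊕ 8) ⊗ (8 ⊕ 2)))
(((1 ⊕ -2) ⊕ (8 ⊕ 3)) ⊕ ((4 ⊕ 8) ⊗ (8 ⊕ 2))) = -2

Expand innermost to outermost. Recall ⊕ takes the minimum of its arguments and ⊗ takes their sum. Working out the expression (((1 ⊕ -2) ⊕ (8 ⊕ 3)) ⊕ ((4 ⊕ 8) ⊗ (8 ⊕ 2))) gives -2.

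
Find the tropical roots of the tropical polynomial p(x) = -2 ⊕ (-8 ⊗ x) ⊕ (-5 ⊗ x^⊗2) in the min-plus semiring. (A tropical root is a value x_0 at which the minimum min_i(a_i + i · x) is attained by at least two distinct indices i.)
Roots: {-3, 6}

Each tropical root is a break point of the lower envelope of the lines y = a_i + i · x (there are 3 lines, with slopes 0, 1, ..., 2). Only the lines that attain the minimum somewhere contribute to roots; other lines are dominated. Here the surviving (envelope) indices are i = 2, i = 1, i = 0.
Intersections between consecutive envelope lines give the roots: for adjacent envelope indices i < j the intersection is x = (a_i − a_j) / (j − i). Reading off the sorted break points: {-3, 6}.
Verification: at each break x_0, at least two indices attain the minimum of min_i(a_i + i · x_0).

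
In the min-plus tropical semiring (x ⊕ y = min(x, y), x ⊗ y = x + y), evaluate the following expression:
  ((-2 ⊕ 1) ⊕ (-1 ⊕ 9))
((-2 ⊕ 1) ⊕ (-1 ⊕ 9)) = -2

Expand innermost to outermost. Recall ⊕ takes the minimum of its arguments and ⊗ takes their sum. Working out the expression ((-2 ⊕ 1) ⊕ (-1 ⊕ 9)) gives -2.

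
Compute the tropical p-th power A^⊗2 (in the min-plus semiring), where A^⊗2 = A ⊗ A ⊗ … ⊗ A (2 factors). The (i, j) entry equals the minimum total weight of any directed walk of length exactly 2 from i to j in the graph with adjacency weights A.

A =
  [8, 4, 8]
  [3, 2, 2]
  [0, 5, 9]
A^⊗2 =
  [7, 6, 6]
  [2, 4, 4]
  [8, 4, 7]

Each entry (A^⊗2)_ij equals the minimum over all length-2 walks i = v_0 → v_1 → … → v_2 = j of Σ_t A[v_t][v_{t+1}]. For example, for (i, j) = (0, 2) we minimise over 3 possible intermediate vertex sequences; the minimum is 6, attained along the walk 0 → 1 → 2.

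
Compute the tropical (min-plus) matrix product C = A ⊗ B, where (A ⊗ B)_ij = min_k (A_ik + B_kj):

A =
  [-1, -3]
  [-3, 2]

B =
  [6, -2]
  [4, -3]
A ⊗ B =
  [1, -6]
  [3, -5]

Apply the min-plus product entry-by-entry:
  C[0][0] = min over k of (A[0][0] + B[0][0] = -1 + 6 = 5, A[0][1] + B[1][0] = -3 + 4 = 1) = 1 (attained at k = 1)
  C[0][1] = min over k of (A[0][0] + B[0][1] = -1 + -2 = -3, A[0][1] + B[1][1] = -3 + -3 = -6) = -6 (attained at k = 1)
  C[1][0] = min over k of (A[1][0] + B[0][0] = -3 + 6 = 3, A[1][1] + B[1][0] = 2 + 4 = 6) = 3 (attained at k = 0)
  C[1][1] = min over k of (A[1][0] + B[0][1] = -3 + -2 = -5, A[1][1] + B[1][1] = 2 + -3 = -1) = -5 (attained at k = 0)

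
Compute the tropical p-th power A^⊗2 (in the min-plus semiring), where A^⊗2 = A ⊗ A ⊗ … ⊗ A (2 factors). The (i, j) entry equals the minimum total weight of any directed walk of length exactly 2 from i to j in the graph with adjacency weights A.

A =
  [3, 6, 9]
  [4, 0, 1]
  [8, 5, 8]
A^⊗2 =
  [6, 6, 7]
  [4, 0, 1]
  [9, 5, 6]

Each entry (A^⊗2)_ij equals the minimum over all length-2 walks i = v_0 → v_1 → … → v_2 = j of Σ_t A[v_t][v_{t+1}]. For example, for (i, j) = (0, 2) we minimise over 3 possible intermediate vertex sequences; the minimum is 7, attained along the walk 0 → 1 → 2.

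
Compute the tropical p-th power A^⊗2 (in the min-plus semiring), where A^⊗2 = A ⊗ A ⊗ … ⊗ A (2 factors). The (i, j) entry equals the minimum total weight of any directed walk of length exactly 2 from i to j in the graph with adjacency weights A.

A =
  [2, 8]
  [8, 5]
A^⊗2 =
  [4, 10]
  [10, 10]

Each entry (A^⊗2)_ij equals the minimum over all length-2 walks i = v_0 → v_1 → … → v_2 = j of Σ_t A[v_t][v_{t+1}]. For example, for (i, j) = (0, 1) we minimise over 2 possible intermediate vertex sequences; the minimum is 10, attained along the walk 0 → 0 → 1.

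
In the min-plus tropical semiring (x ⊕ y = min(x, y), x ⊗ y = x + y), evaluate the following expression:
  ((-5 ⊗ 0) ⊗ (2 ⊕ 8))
((-5 ⊗ 0) ⊗ (2 ⊕ 8)) = -3

Expand innermost to outermost. Recall ⊕ takes the minimum of its arguments and ⊗ takes their sum. Working out the expression ((-5 ⊗ 0) ⊗ (2 ⊕ 8)) gives -3.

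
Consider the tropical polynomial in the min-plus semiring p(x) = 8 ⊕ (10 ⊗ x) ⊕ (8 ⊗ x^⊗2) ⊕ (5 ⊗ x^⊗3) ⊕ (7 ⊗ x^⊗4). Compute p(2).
p(2) = 8

A tropical monomial a ⊗ x^⊗i evaluates to a + i · x. Evaluating each term at x = 2:
  Term 0 contributes 8 + 0 · 2 = 8
  Term 1 contributes 10 + 1 · 2 = 12
  Term 2 contributes 8 + 2 · 2 = 12
  Term 3 contributes 5 + 3 · 2 = 11
  Term 4 contributes 7 + 4 · 2 = 15
p(2) = ⊕ of these = min[8, 12, 12, 11, 15] = 8.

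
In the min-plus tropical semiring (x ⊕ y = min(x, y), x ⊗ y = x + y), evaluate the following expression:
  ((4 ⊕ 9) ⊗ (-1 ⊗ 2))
((4 ⊕ 9) ⊗ (-1 ⊗ 2)) = 5

Expand innermost to outermost. Recall ⊕ takes the minimum of its arguments and ⊗ takes their sum. Working out the expression ((4 ⊕ 9) ⊗ (-1 ⊗ 2)) gives 5.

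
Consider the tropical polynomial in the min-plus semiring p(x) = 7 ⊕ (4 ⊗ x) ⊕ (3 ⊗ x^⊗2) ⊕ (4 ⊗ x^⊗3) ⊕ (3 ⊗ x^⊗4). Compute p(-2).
p(-2) = -5

A tropical monomial a ⊗ x^⊗i evaluates to a + i · x. Evaluating each term at x = -2:
  Term 0 contributes 7 + 0 · -2 = 7
  Term 1 contributes 4 + 1 · -2 = 2
  Term 2 contributes 3 + 2 · -2 = -1
  Term 3 contributes 4 + 3 · -2 = -2
  Term 4 contributes 3 + 4 · -2 = -5
p(-2) = ⊕ of these = min[7, 2, -1, -2, -5] = -5.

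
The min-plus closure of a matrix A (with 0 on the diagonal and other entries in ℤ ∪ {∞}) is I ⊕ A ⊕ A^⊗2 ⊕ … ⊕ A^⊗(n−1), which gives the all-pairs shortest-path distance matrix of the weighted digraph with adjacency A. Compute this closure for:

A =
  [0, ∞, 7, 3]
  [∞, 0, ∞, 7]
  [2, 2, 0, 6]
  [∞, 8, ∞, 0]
Closure =
  [0, 9, 7, 3]
  [∞, 0, ∞, 7]
  [2, 2, 0, 5]
  [∞, 8, ∞, 0]

This is the Floyd-Warshall all-pairs shortest-path computation. For each intermediate vertex k = 0, 1, …, 3, update dist[i][j] ← min(dist[i][j], dist[i][k] + dist[k][j]). The final matrix gives, for each (i, j), the minimum total weight of any directed path from i to j (possibly empty when i = j).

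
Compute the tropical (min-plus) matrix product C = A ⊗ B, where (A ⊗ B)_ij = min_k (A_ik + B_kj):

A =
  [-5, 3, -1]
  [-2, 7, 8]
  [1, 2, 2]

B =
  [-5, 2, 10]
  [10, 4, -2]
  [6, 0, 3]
A ⊗ B =
  [-10, -3, 1]
  [-7, 0, 5]
  [-4, 2, 0]

Apply the min-plus product entry-by-entry:
  C[0][0] = min over k of (A[0][0] + B[0][0] = -5 + -5 = -10, A[0][1] + B[1][0] = 3 + 10 = 13, A[0][2] + B[2][0] = -1 + 6 = 5) = -10 (attained at k = 0)
  C[0][1] = min over k of (A[0][0] + B[0][1] = -5 + 2 = -3, A[0][1] + B[1][1] = 3 + 4 = 7, A[0][2] + B[2][1] = -1 + 0 = -1) = -3 (attained at k = 0)
  C[0][2] = min over k of (A[0][0] + B[0][2] = -5 + 10 = 5, A[0][1] + B[1][2] = 3 + -2 = 1, A[0][2] + B[2][2] = -1 + 3 = 2) = 1 (attained at k = 1)
  C[1][0] = min over k of (A[1][0] + B[0][0] = -2 + -5 = -7, A[1][1] + B[1][0] = 7 + 10 = 17, A[1][2] + B[2][0] = 8 + 6 = 14) = -7 (attained at k = 0)
  C[1][1] = min over k of (A[1][0] + B[0][1] = -2 + 2 = 0, A[1][1] + B[1][1] = 7 + 4 = 11, A[1][2] + B[2][1] = 8 + 0 = 8) = 0 (attained at k = 0)
  C[1][2] = min over k of (A[1][0] + B[0][2] = -2 + 10 = 8, A[1][1] + B[1][2] = 7 + -2 = 5, A[1][2] + B[2][2] = 8 + 3 = 11) = 5 (attained at k = 1)
  C[2][0] = min over k of (A[2][0] + B[0][0] = 1 + -5 = -4, A[2][1] + B[1][0] = 2 + 10 = 12, A[2][2] + B[2][0] = 2 + 6 = 8) = -4 (attained at k = 0)
  C[2][1] = min over k of (A[2][0] + B[0][1] = 1 + 2 = 3, A[2][1] + B[1][1] = 2 + 4 = 6, A[2][2] + B[2][1] = 2 + 0 = 2) = 2 (attained at k = 2)
  C[2][2] = min over k of (A[2][0] + B[0][2] = 1 + 10 = 11, A[2][1] + B[1][2] = 2 + -2 = 0, A[2][2] + B[2][2] = 2 + 3 = 5) = 0 (attained at k = 1)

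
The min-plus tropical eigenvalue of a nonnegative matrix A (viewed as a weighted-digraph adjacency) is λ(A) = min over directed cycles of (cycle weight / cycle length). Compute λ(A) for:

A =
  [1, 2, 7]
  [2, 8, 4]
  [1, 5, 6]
λ(A) = 1

Enumerate directed cycles and compute their means (weight / length). Sample:
  cycle 0 → 0: weight = 1, length = 1, mean = 1/1 ≈ 1.000
  cycle 1 → 1: weight = 8, length = 1, mean = 8/1 ≈ 8.000
  cycle 2 → 2: weight = 6, length = 1, mean = 6/1 ≈ 6.000
  cycle 0 → 1 → 0: weight = 4, length = 2, mean = 4/2 ≈ 2.000
  cycle 0 → 2 → 0: weight = 8, length = 2, mean = 8/2 ≈ 4.000
  cycle 1 → 0 → 1: weight = 4, length = 2, mean = 4/2 ≈ 2.000
Minimum mean = 1.000, attained e.g. along the cycle 0 → 0 with weight 1 and length 1. So λ(A) = 1/1 = 1.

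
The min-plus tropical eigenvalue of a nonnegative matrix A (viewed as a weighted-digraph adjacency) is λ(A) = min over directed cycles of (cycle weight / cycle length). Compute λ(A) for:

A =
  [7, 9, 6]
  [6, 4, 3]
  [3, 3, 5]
λ(A) = 3

Enumerate directed cycles and compute their means (weight / length). Sample:
  cycle 0 → 0: weight = 7, length = 1, mean = 7/1 ≈ 7.000
  cycle 1 → 1: weight = 4, length = 1, mean = 4/1 ≈ 4.000
  cycle 2 → 2: weight = 5, length = 1, mean = 5/1 ≈ 5.000
  cycle 0 → 1 → 0: weight = 15, length = 2, mean = 15/2 ≈ 7.500
  cycle 0 → 2 → 0: weight = 9, length = 2, mean = 9/2 ≈ 4.500
  cycle 1 → 0 → 1: weight = 15, length = 2, mean = 15/2 ≈ 7.500
Minimum mean = 3.000, attained e.g. along the cycle 1 → 2 → 1 with weight 6 and length 2. So λ(A) = 6/2 = 3.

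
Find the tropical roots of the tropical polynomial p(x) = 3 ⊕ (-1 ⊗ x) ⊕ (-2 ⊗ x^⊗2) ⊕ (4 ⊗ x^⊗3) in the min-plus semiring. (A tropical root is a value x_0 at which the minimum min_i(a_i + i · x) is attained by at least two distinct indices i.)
Roots: {-6, 1, 4}

Each tropical root is a break point of the lower envelope of the lines y = a_i + i · x (there are 4 lines, with slopes 0, 1, ..., 3). Only the lines that attain the minimum somewhere contribute to roots; other lines are dominated. Here the surviving (envelope) indices are i = 3, i = 2, i = 1, i = 0.
Intersections between consecutive envelope lines give the roots: for adjacent envelope indices i < j the intersection is x = (a_i − a_j) / (j − i). Reading off the sorted break points: {-6, 1, 4}.
Verification: at each break x_0, at least two indices attain the minimum of min_i(a_i + i · x_0).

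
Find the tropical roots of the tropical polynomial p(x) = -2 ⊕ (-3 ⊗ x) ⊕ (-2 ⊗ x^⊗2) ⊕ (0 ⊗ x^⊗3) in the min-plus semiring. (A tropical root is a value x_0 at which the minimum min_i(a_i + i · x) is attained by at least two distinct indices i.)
Roots: {-2, -1, 1}

Each tropical root is a break point of the lower envelope of the lines y = a_i + i · x (there are 4 lines, with slopes 0, 1, ..., 3). Only the lines that attain the minimum somewhere contribute to roots; other lines are dominated. Here the surviving (envelope) indices are i = 3, i = 2, i = 1, i = 0.
Intersections between consecutive envelope lines give the roots: for adjacent envelope indices i < j the intersection is x = (a_i − a_j) / (j − i). Reading off the sorted break points: {-2, -1, 1}.
Verification: at each break x_0, at least two indices attain the minimum of min_i(a_i + i · x_0).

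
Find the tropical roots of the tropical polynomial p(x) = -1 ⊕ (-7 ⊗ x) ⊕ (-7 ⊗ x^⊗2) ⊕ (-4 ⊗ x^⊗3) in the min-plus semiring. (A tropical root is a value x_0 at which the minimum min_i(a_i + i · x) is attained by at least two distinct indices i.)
Roots: {-3, 0, 6}

Each tropical root is a break point of the lower envelope of the lines y = a_i + i · x (there are 4 lines, with slopes 0, 1, ..., 3). Only the lines that attain the minimum somewhere contribute to roots; other lines are dominated. Here the surviving (envelope) indices are i = 3, i = 2, i = 1, i = 0.
Intersections between consecutive envelope lines give the roots: for adjacent envelope indices i < j the intersection is x = (a_i − a_j) / (j − i). Reading off the sorted break points: {-3, 0, 6}.
Verification: at each break x_0, at least two indices attain the minimum of min_i(a_i + i · x_0).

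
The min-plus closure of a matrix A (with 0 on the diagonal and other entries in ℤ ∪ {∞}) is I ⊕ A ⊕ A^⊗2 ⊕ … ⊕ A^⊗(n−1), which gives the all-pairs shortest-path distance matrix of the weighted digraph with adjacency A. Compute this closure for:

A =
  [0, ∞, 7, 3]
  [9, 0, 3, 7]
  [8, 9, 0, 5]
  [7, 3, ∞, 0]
Closure =
  [0, 6, 7, 3]
  [9, 0, 3, 7]
  [8, 8, 0, 5]
  [7, 3, 6, 0]

This is the Floyd-Warshall all-pairs shortest-path computation. For each intermediate vertex k = 0, 1, …, 3, update dist[i][j] ← min(dist[i][j], dist[i][k] + dist[k][j]). The final matrix gives, for each (i, j), the minimum total weight of any directed path from i to j (possibly empty when i = j).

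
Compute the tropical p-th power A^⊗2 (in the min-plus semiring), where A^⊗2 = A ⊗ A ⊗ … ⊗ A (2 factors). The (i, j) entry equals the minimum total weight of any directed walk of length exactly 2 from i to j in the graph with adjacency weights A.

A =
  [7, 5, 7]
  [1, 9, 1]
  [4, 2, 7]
A^⊗2 =
  [6, 9, 6]
  [5, 3, 8]
  [3, 9, 3]

Each entry (A^⊗2)_ij equals the minimum over all length-2 walks i = v_0 → v_1 → … → v_2 = j of Σ_t A[v_t][v_{t+1}]. For example, for (i, j) = (0, 2) we minimise over 3 possible intermediate vertex sequences; the minimum is 6, attained along the walk 0 → 1 → 2.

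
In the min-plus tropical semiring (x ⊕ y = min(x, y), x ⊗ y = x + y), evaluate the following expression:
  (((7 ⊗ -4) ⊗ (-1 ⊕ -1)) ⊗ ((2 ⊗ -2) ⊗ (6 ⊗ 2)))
(((7 ⊗ -4) ⊗ (-1 ⊕ -1)) ⊗ ((2 ⊗ -2) ⊗ (6 ⊗ 2))) = 10

Expand innermost to outermost. Recall ⊕ takes the minimum of its arguments and ⊗ takes their sum. Working out the expression (((7 ⊗ -4) ⊗ (-1 ⊕ -1)) ⊗ ((2 ⊗ -2) ⊗ (6 ⊗ 2))) gives 10.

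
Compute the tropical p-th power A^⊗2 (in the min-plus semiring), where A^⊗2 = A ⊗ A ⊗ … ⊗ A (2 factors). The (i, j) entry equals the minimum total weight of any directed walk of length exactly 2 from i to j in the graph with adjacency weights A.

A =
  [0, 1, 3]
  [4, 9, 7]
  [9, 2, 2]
A^⊗2 =
  [0, 1, 3]
  [4, 5, 7]
  [6, 4, 4]

Each entry (A^⊗2)_ij equals the minimum over all length-2 walks i = v_0 → v_1 → … → v_2 = j of Σ_t A[v_t][v_{t+1}]. For example, for (i, j) = (0, 2) we minimise over 3 possible intermediate vertex sequences; the minimum is 3, attained along the walk 0 → 0 → 2.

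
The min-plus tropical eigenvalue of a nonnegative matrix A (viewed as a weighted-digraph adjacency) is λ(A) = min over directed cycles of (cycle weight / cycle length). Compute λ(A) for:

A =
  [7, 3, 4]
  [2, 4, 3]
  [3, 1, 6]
λ(A) = 2

Enumerate directed cycles and compute their means (weight / length). Sample:
  cycle 0 → 0: weight = 7, length = 1, mean = 7/1 ≈ 7.000
  cycle 1 → 1: weight = 4, length = 1, mean = 4/1 ≈ 4.000
  cycle 2 → 2: weight = 6, length = 1, mean = 6/1 ≈ 6.000
  cycle 0 → 1 → 0: weight = 5, length = 2, mean = 5/2 ≈ 2.500
  cycle 0 → 2 → 0: weight = 7, length = 2, mean = 7/2 ≈ 3.500
  cycle 1 → 0 → 1: weight = 5, length = 2, mean = 5/2 ≈ 2.500
Minimum mean = 2.000, attained e.g. along the cycle 1 → 2 → 1 with weight 4 and length 2. So λ(A) = 4/2 = 2.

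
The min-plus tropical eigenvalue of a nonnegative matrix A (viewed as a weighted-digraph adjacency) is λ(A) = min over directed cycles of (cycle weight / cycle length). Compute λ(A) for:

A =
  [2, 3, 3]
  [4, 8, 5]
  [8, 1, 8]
λ(A) = 2

Enumerate directed cycles and compute their means (weight / length). Sample:
  cycle 0 → 0: weight = 2, length = 1, mean = 2/1 ≈ 2.000
  cycle 1 → 1: weight = 8, length = 1, mean = 8/1 ≈ 8.000
  cycle 2 → 2: weight = 8, length = 1, mean = 8/1 ≈ 8.000
  cycle 0 → 1 → 0: weight = 7, length = 2, mean = 7/2 ≈ 3.500
  cycle 0 → 2 → 0: weight = 11, length = 2, mean = 11/2 ≈ 5.500
  cycle 1 → 0 → 1: weight = 7, length = 2, mean = 7/2 ≈ 3.500
Minimum mean = 2.000, attained e.g. along the cycle 0 → 0 with weight 2 and length 1. So λ(A) = 2/1 = 2.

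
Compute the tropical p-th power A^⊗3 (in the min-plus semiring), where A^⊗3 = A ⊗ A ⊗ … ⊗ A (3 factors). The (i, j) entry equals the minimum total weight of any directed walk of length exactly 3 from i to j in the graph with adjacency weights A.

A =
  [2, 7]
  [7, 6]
A^⊗3 =
  [6, 11]
  [11, 16]

Each entry (A^⊗3)_ij equals the minimum over all length-3 walks i = v_0 → v_1 → … → v_3 = j of Σ_t A[v_t][v_{t+1}]. For example, for (i, j) = (0, 1) we minimise over 4 possible intermediate vertex sequences; the minimum is 11, attained along the walk 0 → 0 → 0 → 1.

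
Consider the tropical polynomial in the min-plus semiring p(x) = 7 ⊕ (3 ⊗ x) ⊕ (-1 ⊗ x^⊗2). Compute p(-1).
p(-1) = -3

A tropical monomial a ⊗ x^⊗i evaluates to a + i · x. Evaluating each term at x = -1:
  Term 0 contributes 7 + 0 · -1 = 7
  Term 1 contributes 3 + 1 · -1 = 2
  Term 2 contributes -1 + 2 · -1 = -3
p(-1) = ⊕ of these = min[7, 2, -3] = -3.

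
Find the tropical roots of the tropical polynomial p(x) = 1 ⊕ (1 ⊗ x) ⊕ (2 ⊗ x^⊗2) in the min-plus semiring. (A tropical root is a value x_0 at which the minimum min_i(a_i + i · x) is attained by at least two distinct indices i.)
Roots: {-1, 0}

Each tropical root is a break point of the lower envelope of the lines y = a_i + i · x (there are 3 lines, with slopes 0, 1, ..., 2). Only the lines that attain the minimum somewhere contribute to roots; other lines are dominated. Here the surviving (envelope) indices are i = 2, i = 1, i = 0.
Intersections between consecutive envelope lines give the roots: for adjacent envelope indices i < j the intersection is x = (a_i − a_j) / (j − i). Reading off the sorted break points: {-1, 0}.
Verification: at each break x_0, at least two indices attain the minimum of min_i(a_i + i · x_0).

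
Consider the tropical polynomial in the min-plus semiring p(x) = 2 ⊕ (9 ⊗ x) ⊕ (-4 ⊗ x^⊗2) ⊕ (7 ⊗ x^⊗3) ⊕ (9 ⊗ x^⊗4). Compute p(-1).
p(-1) = -6

A tropical monomial a ⊗ x^⊗i evaluates to a + i · x. Evaluating each term at x = -1:
  Term 0 contributes 2 + 0 · -1 = 2
  Term 1 contributes 9 + 1 · -1 = 8
  Term 2 contributes -4 + 2 · -1 = -6
  Term 3 contributes 7 + 3 · -1 = 4
  Term 4 contributes 9 + 4 · -1 = 5
p(-1) = ⊕ of these = min[2, 8, -6, 4, 5] = -6.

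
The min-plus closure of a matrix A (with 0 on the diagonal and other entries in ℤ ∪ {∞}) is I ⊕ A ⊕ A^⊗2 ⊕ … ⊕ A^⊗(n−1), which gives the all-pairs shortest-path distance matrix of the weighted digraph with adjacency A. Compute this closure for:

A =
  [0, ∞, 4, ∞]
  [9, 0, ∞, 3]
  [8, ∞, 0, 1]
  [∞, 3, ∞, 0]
Closure =
  [0, 8, 4, 5]
  [9, 0, 13, 3]
  [8, 4, 0, 1]
  [12, 3, 16, 0]

This is the Floyd-Warshall all-pairs shortest-path computation. For each intermediate vertex k = 0, 1, …, 3, update dist[i][j] ← min(dist[i][j], dist[i][k] + dist[k][j]). The final matrix gives, for each (i, j), the minimum total weight of any directed path from i to j (possibly empty when i = j).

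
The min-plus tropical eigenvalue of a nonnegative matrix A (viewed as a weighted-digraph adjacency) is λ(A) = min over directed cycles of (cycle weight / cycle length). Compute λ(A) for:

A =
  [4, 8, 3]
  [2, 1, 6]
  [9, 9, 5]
λ(A) = 1

Enumerate directed cycles and compute their means (weight / length). Sample:
  cycle 0 → 0: weight = 4, length = 1, mean = 4/1 ≈ 4.000
  cycle 1 → 1: weight = 1, length = 1, mean = 1/1 ≈ 1.000
  cycle 2 → 2: weight = 5, length = 1, mean = 5/1 ≈ 5.000
  cycle 0 → 1 → 0: weight = 10, length = 2, mean = 10/2 ≈ 5.000
  cycle 0 → 2 → 0: weight = 12, length = 2, mean = 12/2 ≈ 6.000
  cycle 1 → 0 → 1: weight = 10, length = 2, mean = 10/2 ≈ 5.000
Minimum mean = 1.000, attained e.g. along the cycle 1 → 1 with weight 1 and length 1. So λ(A) = 1/1 = 1.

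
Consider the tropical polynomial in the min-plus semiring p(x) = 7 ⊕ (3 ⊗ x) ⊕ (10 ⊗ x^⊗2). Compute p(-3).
p(-3) = 0

A tropical monomial a ⊗ x^⊗i evaluates to a + i · x. Evaluating each term at x = -3:
  Term 0 contributes 7 + 0 · -3 = 7
  Term 1 contributes 3 + 1 · -3 = 0
  Term 2 contributes 10 + 2 · -3 = 4
p(-3) = ⊕ of these = min[7, 0, 4] = 0.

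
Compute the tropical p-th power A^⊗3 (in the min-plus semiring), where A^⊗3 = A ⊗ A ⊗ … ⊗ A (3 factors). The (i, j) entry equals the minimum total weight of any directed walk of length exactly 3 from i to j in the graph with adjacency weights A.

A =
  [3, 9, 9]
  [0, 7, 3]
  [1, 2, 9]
A^⊗3 =
  [9, 14, 14]
  [5, 11, 8]
  [5, 7, 11]

Each entry (A^⊗3)_ij equals the minimum over all length-3 walks i = v_0 → v_1 → … → v_3 = j of Σ_t A[v_t][v_{t+1}]. For example, for (i, j) = (0, 2) we minimise over 9 possible intermediate vertex sequences; the minimum is 14, attained along the walk 0 → 2 → 1 → 2.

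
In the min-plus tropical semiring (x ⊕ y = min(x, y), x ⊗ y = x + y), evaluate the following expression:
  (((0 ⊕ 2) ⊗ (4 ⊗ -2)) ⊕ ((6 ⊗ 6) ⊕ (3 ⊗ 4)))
(((0 ⊕ 2) ⊗ (4 ⊗ -2)) ⊕ ((6 ⊗ 6) ⊕ (3 ⊗ 4))) = 2

Expand innermost to outermost. Recall ⊕ takes the minimum of its arguments and ⊗ takes their sum. Working out the expression (((0 ⊕ 2) ⊗ (4 ⊗ -2)) ⊕ ((6 ⊗ 6) ⊕ (3 ⊗ 4))) gives 2.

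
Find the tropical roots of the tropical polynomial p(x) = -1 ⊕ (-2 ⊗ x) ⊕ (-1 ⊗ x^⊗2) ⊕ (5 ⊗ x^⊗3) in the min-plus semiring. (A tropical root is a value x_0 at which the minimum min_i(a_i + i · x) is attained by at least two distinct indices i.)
Roots: {-6, -1, 1}

Each tropical root is a break point of the lower envelope of the lines y = a_i + i · x (there are 4 lines, with slopes 0, 1, ..., 3). Only the lines that attain the minimum somewhere contribute to roots; other lines are dominated. Here the surviving (envelope) indices are i = 3, i = 2, i = 1, i = 0.
Intersections between consecutive envelope lines give the roots: for adjacent envelope indices i < j the intersection is x = (a_i − a_j) / (j − i). Reading off the sorted break points: {-6, -1, 1}.
Verification: at each break x_0, at least two indices attain the minimum of min_i(a_i + i · x_0).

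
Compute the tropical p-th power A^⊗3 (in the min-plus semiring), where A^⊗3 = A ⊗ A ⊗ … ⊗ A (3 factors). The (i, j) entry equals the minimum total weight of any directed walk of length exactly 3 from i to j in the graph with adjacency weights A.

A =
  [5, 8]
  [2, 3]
A^⊗3 =
  [13, 14]
  [8, 9]

Each entry (A^⊗3)_ij equals the minimum over all length-3 walks i = v_0 → v_1 → … → v_3 = j of Σ_t A[v_t][v_{t+1}]. For example, for (i, j) = (0, 1) we minimise over 4 possible intermediate vertex sequences; the minimum is 14, attained along the walk 0 → 1 → 1 → 1.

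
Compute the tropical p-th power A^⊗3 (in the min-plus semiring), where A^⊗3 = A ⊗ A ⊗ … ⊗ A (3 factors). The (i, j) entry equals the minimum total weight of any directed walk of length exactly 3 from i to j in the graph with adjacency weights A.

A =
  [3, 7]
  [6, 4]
A^⊗3 =
  [9, 13]
  [12, 12]

Each entry (A^⊗3)_ij equals the minimum over all length-3 walks i = v_0 → v_1 → … → v_3 = j of Σ_t A[v_t][v_{t+1}]. For example, for (i, j) = (0, 1) we minimise over 4 possible intermediate vertex sequences; the minimum is 13, attained along the walk 0 → 0 → 0 → 1.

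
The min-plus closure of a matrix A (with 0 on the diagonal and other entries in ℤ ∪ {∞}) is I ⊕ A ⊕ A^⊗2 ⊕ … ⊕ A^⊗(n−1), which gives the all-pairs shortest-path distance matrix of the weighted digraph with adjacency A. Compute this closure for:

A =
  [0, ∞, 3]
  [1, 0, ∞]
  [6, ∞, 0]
Closure =
  [0, ∞, 3]
  [1, 0, 4]
  [6, ∞, 0]

This is the Floyd-Warshall all-pairs shortest-path computation. For each intermediate vertex k = 0, 1, …, 2, update dist[i][j] ← min(dist[i][j], dist[i][k] + dist[k][j]). The final matrix gives, for each (i, j), the minimum total weight of any directed path from i to j (possibly empty when i = j).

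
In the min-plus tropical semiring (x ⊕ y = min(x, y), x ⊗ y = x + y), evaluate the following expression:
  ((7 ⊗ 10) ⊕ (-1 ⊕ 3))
((7 ⊗ 10) ⊕ (-1 ⊕ 3)) = -1

Expand innermost to outermost. Recall ⊕ takes the minimum of its arguments and ⊗ takes their sum. Working out the expression ((7 ⊗ 10) ⊕ (-1 ⊕ 3)) gives -1.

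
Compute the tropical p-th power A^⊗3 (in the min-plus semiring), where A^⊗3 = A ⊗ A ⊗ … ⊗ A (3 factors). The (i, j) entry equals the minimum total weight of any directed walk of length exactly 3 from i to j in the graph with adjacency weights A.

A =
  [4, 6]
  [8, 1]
A^⊗3 =
  [12, 8]
  [10, 3]

Each entry (A^⊗3)_ij equals the minimum over all length-3 walks i = v_0 → v_1 → … → v_3 = j of Σ_t A[v_t][v_{t+1}]. For example, for (i, j) = (0, 1) we minimise over 4 possible intermediate vertex sequences; the minimum is 8, attained along the walk 0 → 1 → 1 → 1.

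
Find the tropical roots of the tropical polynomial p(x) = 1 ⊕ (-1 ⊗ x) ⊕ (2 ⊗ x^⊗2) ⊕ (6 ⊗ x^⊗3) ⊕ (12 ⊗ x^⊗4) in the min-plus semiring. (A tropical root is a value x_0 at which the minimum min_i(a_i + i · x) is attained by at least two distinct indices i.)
Roots: {-6, -4, -3, 2}

Each tropical root is a break point of the lower envelope of the lines y = a_i + i · x (there are 5 lines, with slopes 0, 1, ..., 4). Only the lines that attain the minimum somewhere contribute to roots; other lines are dominated. Here the surviving (envelope) indices are i = 4, i = 3, i = 2, i = 1, i = 0.
Intersections between consecutive envelope lines give the roots: for adjacent envelope indices i < j the intersection is x = (a_i − a_j) / (j − i). Reading off the sorted break points: {-6, -4, -3, 2}.
Verification: at each break x_0, at least two indices attain the minimum of min_i(a_i + i · x_0).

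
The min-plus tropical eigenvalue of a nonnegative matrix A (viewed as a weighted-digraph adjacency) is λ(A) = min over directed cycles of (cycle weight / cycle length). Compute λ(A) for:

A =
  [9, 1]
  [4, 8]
λ(A) = 5/2

Enumerate directed cycles and compute their means (weight / length). Sample:
  cycle 0 → 0: weight = 9, length = 1, mean = 9/1 ≈ 9.000
  cycle 1 → 1: weight = 8, length = 1, mean = 8/1 ≈ 8.000
  cycle 0 → 1 → 0: weight = 5, length = 2, mean = 5/2 ≈ 2.500
  cycle 1 → 0 → 1: weight = 5, length = 2, mean = 5/2 ≈ 2.500
Minimum mean = 2.500, attained e.g. along the cycle 0 → 1 → 0 with weight 5 and length 2. So λ(A) = 5/2 = 5/2.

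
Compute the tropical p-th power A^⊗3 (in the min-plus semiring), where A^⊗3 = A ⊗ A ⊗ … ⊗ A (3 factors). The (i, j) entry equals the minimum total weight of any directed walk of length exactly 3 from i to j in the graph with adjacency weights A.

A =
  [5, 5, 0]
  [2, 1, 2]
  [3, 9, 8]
A^⊗3 =
  [8, 7, 3]
  [4, 3, 3]
  [6, 9, 8]

Each entry (A^⊗3)_ij equals the minimum over all length-3 walks i = v_0 → v_1 → … → v_3 = j of Σ_t A[v_t][v_{t+1}]. For example, for (i, j) = (0, 2) we minimise over 9 possible intermediate vertex sequences; the minimum is 3, attained along the walk 0 → 2 → 0 → 2.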